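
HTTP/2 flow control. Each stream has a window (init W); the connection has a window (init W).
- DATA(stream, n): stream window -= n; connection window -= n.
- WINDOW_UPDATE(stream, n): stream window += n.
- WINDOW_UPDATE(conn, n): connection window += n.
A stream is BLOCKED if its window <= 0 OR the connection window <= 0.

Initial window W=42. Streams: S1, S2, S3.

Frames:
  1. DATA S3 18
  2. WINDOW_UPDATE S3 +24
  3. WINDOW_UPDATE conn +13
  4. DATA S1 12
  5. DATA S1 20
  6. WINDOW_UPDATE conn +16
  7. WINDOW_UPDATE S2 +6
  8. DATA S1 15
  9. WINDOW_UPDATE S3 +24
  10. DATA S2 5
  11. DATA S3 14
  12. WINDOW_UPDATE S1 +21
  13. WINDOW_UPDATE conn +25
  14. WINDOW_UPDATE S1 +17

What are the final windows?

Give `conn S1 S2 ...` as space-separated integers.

Op 1: conn=24 S1=42 S2=42 S3=24 blocked=[]
Op 2: conn=24 S1=42 S2=42 S3=48 blocked=[]
Op 3: conn=37 S1=42 S2=42 S3=48 blocked=[]
Op 4: conn=25 S1=30 S2=42 S3=48 blocked=[]
Op 5: conn=5 S1=10 S2=42 S3=48 blocked=[]
Op 6: conn=21 S1=10 S2=42 S3=48 blocked=[]
Op 7: conn=21 S1=10 S2=48 S3=48 blocked=[]
Op 8: conn=6 S1=-5 S2=48 S3=48 blocked=[1]
Op 9: conn=6 S1=-5 S2=48 S3=72 blocked=[1]
Op 10: conn=1 S1=-5 S2=43 S3=72 blocked=[1]
Op 11: conn=-13 S1=-5 S2=43 S3=58 blocked=[1, 2, 3]
Op 12: conn=-13 S1=16 S2=43 S3=58 blocked=[1, 2, 3]
Op 13: conn=12 S1=16 S2=43 S3=58 blocked=[]
Op 14: conn=12 S1=33 S2=43 S3=58 blocked=[]

Answer: 12 33 43 58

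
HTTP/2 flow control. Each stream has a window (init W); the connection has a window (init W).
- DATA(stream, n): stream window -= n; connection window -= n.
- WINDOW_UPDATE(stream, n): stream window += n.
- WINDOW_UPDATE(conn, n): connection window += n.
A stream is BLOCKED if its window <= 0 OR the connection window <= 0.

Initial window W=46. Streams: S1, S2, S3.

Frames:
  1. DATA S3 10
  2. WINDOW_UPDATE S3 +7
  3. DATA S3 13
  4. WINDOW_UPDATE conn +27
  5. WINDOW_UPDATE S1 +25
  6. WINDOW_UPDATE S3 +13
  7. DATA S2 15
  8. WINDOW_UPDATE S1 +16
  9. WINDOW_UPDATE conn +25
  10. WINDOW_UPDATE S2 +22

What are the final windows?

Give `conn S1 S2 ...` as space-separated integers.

Answer: 60 87 53 43

Derivation:
Op 1: conn=36 S1=46 S2=46 S3=36 blocked=[]
Op 2: conn=36 S1=46 S2=46 S3=43 blocked=[]
Op 3: conn=23 S1=46 S2=46 S3=30 blocked=[]
Op 4: conn=50 S1=46 S2=46 S3=30 blocked=[]
Op 5: conn=50 S1=71 S2=46 S3=30 blocked=[]
Op 6: conn=50 S1=71 S2=46 S3=43 blocked=[]
Op 7: conn=35 S1=71 S2=31 S3=43 blocked=[]
Op 8: conn=35 S1=87 S2=31 S3=43 blocked=[]
Op 9: conn=60 S1=87 S2=31 S3=43 blocked=[]
Op 10: conn=60 S1=87 S2=53 S3=43 blocked=[]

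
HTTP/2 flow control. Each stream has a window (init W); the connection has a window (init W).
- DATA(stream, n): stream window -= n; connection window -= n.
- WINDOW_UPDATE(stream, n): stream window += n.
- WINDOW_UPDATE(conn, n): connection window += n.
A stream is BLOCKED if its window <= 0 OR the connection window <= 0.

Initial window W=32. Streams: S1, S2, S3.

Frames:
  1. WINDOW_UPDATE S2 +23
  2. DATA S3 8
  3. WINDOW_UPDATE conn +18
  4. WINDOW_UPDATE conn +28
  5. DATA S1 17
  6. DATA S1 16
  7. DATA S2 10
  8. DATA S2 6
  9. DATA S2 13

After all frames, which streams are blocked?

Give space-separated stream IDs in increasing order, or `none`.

Answer: S1

Derivation:
Op 1: conn=32 S1=32 S2=55 S3=32 blocked=[]
Op 2: conn=24 S1=32 S2=55 S3=24 blocked=[]
Op 3: conn=42 S1=32 S2=55 S3=24 blocked=[]
Op 4: conn=70 S1=32 S2=55 S3=24 blocked=[]
Op 5: conn=53 S1=15 S2=55 S3=24 blocked=[]
Op 6: conn=37 S1=-1 S2=55 S3=24 blocked=[1]
Op 7: conn=27 S1=-1 S2=45 S3=24 blocked=[1]
Op 8: conn=21 S1=-1 S2=39 S3=24 blocked=[1]
Op 9: conn=8 S1=-1 S2=26 S3=24 blocked=[1]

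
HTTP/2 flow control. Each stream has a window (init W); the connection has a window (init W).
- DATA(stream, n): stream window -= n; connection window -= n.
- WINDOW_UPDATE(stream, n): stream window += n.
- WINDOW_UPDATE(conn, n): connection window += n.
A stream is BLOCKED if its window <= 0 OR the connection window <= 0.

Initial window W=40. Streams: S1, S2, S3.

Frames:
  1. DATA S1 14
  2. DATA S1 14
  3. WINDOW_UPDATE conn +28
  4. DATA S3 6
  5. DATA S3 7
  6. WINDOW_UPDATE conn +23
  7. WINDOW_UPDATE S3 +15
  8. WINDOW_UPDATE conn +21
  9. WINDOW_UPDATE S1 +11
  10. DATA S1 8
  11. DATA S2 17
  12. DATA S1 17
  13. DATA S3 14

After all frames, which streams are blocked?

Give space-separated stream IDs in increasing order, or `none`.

Op 1: conn=26 S1=26 S2=40 S3=40 blocked=[]
Op 2: conn=12 S1=12 S2=40 S3=40 blocked=[]
Op 3: conn=40 S1=12 S2=40 S3=40 blocked=[]
Op 4: conn=34 S1=12 S2=40 S3=34 blocked=[]
Op 5: conn=27 S1=12 S2=40 S3=27 blocked=[]
Op 6: conn=50 S1=12 S2=40 S3=27 blocked=[]
Op 7: conn=50 S1=12 S2=40 S3=42 blocked=[]
Op 8: conn=71 S1=12 S2=40 S3=42 blocked=[]
Op 9: conn=71 S1=23 S2=40 S3=42 blocked=[]
Op 10: conn=63 S1=15 S2=40 S3=42 blocked=[]
Op 11: conn=46 S1=15 S2=23 S3=42 blocked=[]
Op 12: conn=29 S1=-2 S2=23 S3=42 blocked=[1]
Op 13: conn=15 S1=-2 S2=23 S3=28 blocked=[1]

Answer: S1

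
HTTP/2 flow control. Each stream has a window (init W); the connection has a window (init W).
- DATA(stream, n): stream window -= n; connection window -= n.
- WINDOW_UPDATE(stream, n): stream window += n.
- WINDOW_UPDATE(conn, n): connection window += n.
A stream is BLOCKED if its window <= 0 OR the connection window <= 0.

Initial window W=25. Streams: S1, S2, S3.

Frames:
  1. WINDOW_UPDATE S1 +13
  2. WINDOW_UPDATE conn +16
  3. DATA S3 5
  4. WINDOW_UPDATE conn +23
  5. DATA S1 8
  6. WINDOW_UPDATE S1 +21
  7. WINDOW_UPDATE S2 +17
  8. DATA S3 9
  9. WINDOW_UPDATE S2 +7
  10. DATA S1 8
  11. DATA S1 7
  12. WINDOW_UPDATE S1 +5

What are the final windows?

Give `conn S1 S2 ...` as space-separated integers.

Op 1: conn=25 S1=38 S2=25 S3=25 blocked=[]
Op 2: conn=41 S1=38 S2=25 S3=25 blocked=[]
Op 3: conn=36 S1=38 S2=25 S3=20 blocked=[]
Op 4: conn=59 S1=38 S2=25 S3=20 blocked=[]
Op 5: conn=51 S1=30 S2=25 S3=20 blocked=[]
Op 6: conn=51 S1=51 S2=25 S3=20 blocked=[]
Op 7: conn=51 S1=51 S2=42 S3=20 blocked=[]
Op 8: conn=42 S1=51 S2=42 S3=11 blocked=[]
Op 9: conn=42 S1=51 S2=49 S3=11 blocked=[]
Op 10: conn=34 S1=43 S2=49 S3=11 blocked=[]
Op 11: conn=27 S1=36 S2=49 S3=11 blocked=[]
Op 12: conn=27 S1=41 S2=49 S3=11 blocked=[]

Answer: 27 41 49 11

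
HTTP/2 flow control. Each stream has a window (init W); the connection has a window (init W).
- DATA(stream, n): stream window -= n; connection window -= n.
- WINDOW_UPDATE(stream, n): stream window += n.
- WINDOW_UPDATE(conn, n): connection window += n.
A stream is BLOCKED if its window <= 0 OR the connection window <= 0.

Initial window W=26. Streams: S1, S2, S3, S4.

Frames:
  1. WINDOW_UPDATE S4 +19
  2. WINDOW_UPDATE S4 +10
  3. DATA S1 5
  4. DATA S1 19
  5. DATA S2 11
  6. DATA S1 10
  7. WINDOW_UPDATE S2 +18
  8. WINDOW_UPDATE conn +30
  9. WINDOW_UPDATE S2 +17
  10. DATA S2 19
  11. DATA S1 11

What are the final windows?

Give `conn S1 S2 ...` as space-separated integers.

Answer: -19 -19 31 26 55

Derivation:
Op 1: conn=26 S1=26 S2=26 S3=26 S4=45 blocked=[]
Op 2: conn=26 S1=26 S2=26 S3=26 S4=55 blocked=[]
Op 3: conn=21 S1=21 S2=26 S3=26 S4=55 blocked=[]
Op 4: conn=2 S1=2 S2=26 S3=26 S4=55 blocked=[]
Op 5: conn=-9 S1=2 S2=15 S3=26 S4=55 blocked=[1, 2, 3, 4]
Op 6: conn=-19 S1=-8 S2=15 S3=26 S4=55 blocked=[1, 2, 3, 4]
Op 7: conn=-19 S1=-8 S2=33 S3=26 S4=55 blocked=[1, 2, 3, 4]
Op 8: conn=11 S1=-8 S2=33 S3=26 S4=55 blocked=[1]
Op 9: conn=11 S1=-8 S2=50 S3=26 S4=55 blocked=[1]
Op 10: conn=-8 S1=-8 S2=31 S3=26 S4=55 blocked=[1, 2, 3, 4]
Op 11: conn=-19 S1=-19 S2=31 S3=26 S4=55 blocked=[1, 2, 3, 4]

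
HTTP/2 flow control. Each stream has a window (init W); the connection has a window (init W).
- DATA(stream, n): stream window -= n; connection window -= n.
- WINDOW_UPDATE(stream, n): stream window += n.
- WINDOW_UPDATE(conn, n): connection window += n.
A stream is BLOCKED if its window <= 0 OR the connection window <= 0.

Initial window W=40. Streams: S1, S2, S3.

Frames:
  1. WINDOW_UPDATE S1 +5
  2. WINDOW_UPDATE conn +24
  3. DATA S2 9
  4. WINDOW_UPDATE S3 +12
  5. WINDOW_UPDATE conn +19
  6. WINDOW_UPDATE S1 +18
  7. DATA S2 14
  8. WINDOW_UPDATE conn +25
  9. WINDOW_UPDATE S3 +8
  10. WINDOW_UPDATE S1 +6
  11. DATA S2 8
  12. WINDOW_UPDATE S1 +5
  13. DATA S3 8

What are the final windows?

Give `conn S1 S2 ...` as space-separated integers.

Answer: 69 74 9 52

Derivation:
Op 1: conn=40 S1=45 S2=40 S3=40 blocked=[]
Op 2: conn=64 S1=45 S2=40 S3=40 blocked=[]
Op 3: conn=55 S1=45 S2=31 S3=40 blocked=[]
Op 4: conn=55 S1=45 S2=31 S3=52 blocked=[]
Op 5: conn=74 S1=45 S2=31 S3=52 blocked=[]
Op 6: conn=74 S1=63 S2=31 S3=52 blocked=[]
Op 7: conn=60 S1=63 S2=17 S3=52 blocked=[]
Op 8: conn=85 S1=63 S2=17 S3=52 blocked=[]
Op 9: conn=85 S1=63 S2=17 S3=60 blocked=[]
Op 10: conn=85 S1=69 S2=17 S3=60 blocked=[]
Op 11: conn=77 S1=69 S2=9 S3=60 blocked=[]
Op 12: conn=77 S1=74 S2=9 S3=60 blocked=[]
Op 13: conn=69 S1=74 S2=9 S3=52 blocked=[]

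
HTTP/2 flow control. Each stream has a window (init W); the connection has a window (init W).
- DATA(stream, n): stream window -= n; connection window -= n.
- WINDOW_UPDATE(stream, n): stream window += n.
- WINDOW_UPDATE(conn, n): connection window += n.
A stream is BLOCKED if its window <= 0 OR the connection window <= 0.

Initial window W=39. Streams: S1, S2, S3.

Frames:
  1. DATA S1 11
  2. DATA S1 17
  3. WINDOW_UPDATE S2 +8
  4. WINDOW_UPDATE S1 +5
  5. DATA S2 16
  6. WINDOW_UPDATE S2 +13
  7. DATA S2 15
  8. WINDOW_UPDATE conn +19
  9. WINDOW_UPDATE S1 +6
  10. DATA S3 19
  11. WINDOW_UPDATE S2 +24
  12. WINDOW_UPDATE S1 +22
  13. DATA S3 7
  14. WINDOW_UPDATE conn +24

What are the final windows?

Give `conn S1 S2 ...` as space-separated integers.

Answer: -3 44 53 13

Derivation:
Op 1: conn=28 S1=28 S2=39 S3=39 blocked=[]
Op 2: conn=11 S1=11 S2=39 S3=39 blocked=[]
Op 3: conn=11 S1=11 S2=47 S3=39 blocked=[]
Op 4: conn=11 S1=16 S2=47 S3=39 blocked=[]
Op 5: conn=-5 S1=16 S2=31 S3=39 blocked=[1, 2, 3]
Op 6: conn=-5 S1=16 S2=44 S3=39 blocked=[1, 2, 3]
Op 7: conn=-20 S1=16 S2=29 S3=39 blocked=[1, 2, 3]
Op 8: conn=-1 S1=16 S2=29 S3=39 blocked=[1, 2, 3]
Op 9: conn=-1 S1=22 S2=29 S3=39 blocked=[1, 2, 3]
Op 10: conn=-20 S1=22 S2=29 S3=20 blocked=[1, 2, 3]
Op 11: conn=-20 S1=22 S2=53 S3=20 blocked=[1, 2, 3]
Op 12: conn=-20 S1=44 S2=53 S3=20 blocked=[1, 2, 3]
Op 13: conn=-27 S1=44 S2=53 S3=13 blocked=[1, 2, 3]
Op 14: conn=-3 S1=44 S2=53 S3=13 blocked=[1, 2, 3]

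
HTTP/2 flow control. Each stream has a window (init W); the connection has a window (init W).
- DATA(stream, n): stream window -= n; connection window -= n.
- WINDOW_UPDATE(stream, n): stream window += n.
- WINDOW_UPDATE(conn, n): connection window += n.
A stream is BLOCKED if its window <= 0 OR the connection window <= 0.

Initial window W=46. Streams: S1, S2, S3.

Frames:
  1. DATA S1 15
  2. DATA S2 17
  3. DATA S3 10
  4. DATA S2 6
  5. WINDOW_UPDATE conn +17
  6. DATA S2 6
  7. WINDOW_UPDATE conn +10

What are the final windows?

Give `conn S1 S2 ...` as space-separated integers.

Answer: 19 31 17 36

Derivation:
Op 1: conn=31 S1=31 S2=46 S3=46 blocked=[]
Op 2: conn=14 S1=31 S2=29 S3=46 blocked=[]
Op 3: conn=4 S1=31 S2=29 S3=36 blocked=[]
Op 4: conn=-2 S1=31 S2=23 S3=36 blocked=[1, 2, 3]
Op 5: conn=15 S1=31 S2=23 S3=36 blocked=[]
Op 6: conn=9 S1=31 S2=17 S3=36 blocked=[]
Op 7: conn=19 S1=31 S2=17 S3=36 blocked=[]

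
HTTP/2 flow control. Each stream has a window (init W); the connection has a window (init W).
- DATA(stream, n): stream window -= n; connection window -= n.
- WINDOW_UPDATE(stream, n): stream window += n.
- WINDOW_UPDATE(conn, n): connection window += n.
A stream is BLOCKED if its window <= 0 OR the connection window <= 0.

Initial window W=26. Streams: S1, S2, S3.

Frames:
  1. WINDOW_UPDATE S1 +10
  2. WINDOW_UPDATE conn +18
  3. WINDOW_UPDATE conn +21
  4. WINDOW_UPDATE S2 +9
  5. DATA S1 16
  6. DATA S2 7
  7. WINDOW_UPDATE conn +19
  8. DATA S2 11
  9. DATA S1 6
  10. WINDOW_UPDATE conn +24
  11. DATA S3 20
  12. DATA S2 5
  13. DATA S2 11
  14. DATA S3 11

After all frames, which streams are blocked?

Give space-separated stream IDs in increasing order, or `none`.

Op 1: conn=26 S1=36 S2=26 S3=26 blocked=[]
Op 2: conn=44 S1=36 S2=26 S3=26 blocked=[]
Op 3: conn=65 S1=36 S2=26 S3=26 blocked=[]
Op 4: conn=65 S1=36 S2=35 S3=26 blocked=[]
Op 5: conn=49 S1=20 S2=35 S3=26 blocked=[]
Op 6: conn=42 S1=20 S2=28 S3=26 blocked=[]
Op 7: conn=61 S1=20 S2=28 S3=26 blocked=[]
Op 8: conn=50 S1=20 S2=17 S3=26 blocked=[]
Op 9: conn=44 S1=14 S2=17 S3=26 blocked=[]
Op 10: conn=68 S1=14 S2=17 S3=26 blocked=[]
Op 11: conn=48 S1=14 S2=17 S3=6 blocked=[]
Op 12: conn=43 S1=14 S2=12 S3=6 blocked=[]
Op 13: conn=32 S1=14 S2=1 S3=6 blocked=[]
Op 14: conn=21 S1=14 S2=1 S3=-5 blocked=[3]

Answer: S3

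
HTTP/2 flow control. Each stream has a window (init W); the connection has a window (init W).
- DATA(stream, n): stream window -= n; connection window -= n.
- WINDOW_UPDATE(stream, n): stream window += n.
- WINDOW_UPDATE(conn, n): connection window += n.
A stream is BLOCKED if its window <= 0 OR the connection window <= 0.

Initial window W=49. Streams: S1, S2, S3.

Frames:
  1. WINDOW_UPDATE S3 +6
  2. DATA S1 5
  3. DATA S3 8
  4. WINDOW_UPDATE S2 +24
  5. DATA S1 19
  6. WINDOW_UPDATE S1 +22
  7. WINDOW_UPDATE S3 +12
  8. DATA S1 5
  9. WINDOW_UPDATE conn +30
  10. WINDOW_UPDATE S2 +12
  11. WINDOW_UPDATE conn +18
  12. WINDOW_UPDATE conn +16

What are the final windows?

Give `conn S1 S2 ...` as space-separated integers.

Answer: 76 42 85 59

Derivation:
Op 1: conn=49 S1=49 S2=49 S3=55 blocked=[]
Op 2: conn=44 S1=44 S2=49 S3=55 blocked=[]
Op 3: conn=36 S1=44 S2=49 S3=47 blocked=[]
Op 4: conn=36 S1=44 S2=73 S3=47 blocked=[]
Op 5: conn=17 S1=25 S2=73 S3=47 blocked=[]
Op 6: conn=17 S1=47 S2=73 S3=47 blocked=[]
Op 7: conn=17 S1=47 S2=73 S3=59 blocked=[]
Op 8: conn=12 S1=42 S2=73 S3=59 blocked=[]
Op 9: conn=42 S1=42 S2=73 S3=59 blocked=[]
Op 10: conn=42 S1=42 S2=85 S3=59 blocked=[]
Op 11: conn=60 S1=42 S2=85 S3=59 blocked=[]
Op 12: conn=76 S1=42 S2=85 S3=59 blocked=[]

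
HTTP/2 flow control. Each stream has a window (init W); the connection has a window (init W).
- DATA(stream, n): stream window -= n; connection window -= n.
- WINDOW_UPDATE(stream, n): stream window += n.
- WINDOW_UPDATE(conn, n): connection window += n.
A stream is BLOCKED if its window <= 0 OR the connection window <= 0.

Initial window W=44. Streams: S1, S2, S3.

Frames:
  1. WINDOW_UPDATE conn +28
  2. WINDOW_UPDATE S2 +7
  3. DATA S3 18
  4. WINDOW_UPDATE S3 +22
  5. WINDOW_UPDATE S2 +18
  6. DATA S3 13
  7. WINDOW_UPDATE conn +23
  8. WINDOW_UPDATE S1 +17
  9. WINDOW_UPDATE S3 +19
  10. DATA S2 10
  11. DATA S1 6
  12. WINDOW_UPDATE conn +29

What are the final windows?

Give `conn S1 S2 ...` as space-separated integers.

Answer: 77 55 59 54

Derivation:
Op 1: conn=72 S1=44 S2=44 S3=44 blocked=[]
Op 2: conn=72 S1=44 S2=51 S3=44 blocked=[]
Op 3: conn=54 S1=44 S2=51 S3=26 blocked=[]
Op 4: conn=54 S1=44 S2=51 S3=48 blocked=[]
Op 5: conn=54 S1=44 S2=69 S3=48 blocked=[]
Op 6: conn=41 S1=44 S2=69 S3=35 blocked=[]
Op 7: conn=64 S1=44 S2=69 S3=35 blocked=[]
Op 8: conn=64 S1=61 S2=69 S3=35 blocked=[]
Op 9: conn=64 S1=61 S2=69 S3=54 blocked=[]
Op 10: conn=54 S1=61 S2=59 S3=54 blocked=[]
Op 11: conn=48 S1=55 S2=59 S3=54 blocked=[]
Op 12: conn=77 S1=55 S2=59 S3=54 blocked=[]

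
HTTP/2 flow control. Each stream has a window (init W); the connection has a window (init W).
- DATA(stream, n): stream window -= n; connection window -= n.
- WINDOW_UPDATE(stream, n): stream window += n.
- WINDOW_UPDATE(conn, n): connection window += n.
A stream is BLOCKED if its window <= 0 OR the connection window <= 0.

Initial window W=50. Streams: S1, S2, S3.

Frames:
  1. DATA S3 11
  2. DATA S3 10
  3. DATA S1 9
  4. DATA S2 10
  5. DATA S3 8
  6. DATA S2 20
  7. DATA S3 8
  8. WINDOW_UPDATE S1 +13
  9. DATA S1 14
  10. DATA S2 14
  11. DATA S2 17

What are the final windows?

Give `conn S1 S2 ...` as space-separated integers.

Answer: -71 40 -11 13

Derivation:
Op 1: conn=39 S1=50 S2=50 S3=39 blocked=[]
Op 2: conn=29 S1=50 S2=50 S3=29 blocked=[]
Op 3: conn=20 S1=41 S2=50 S3=29 blocked=[]
Op 4: conn=10 S1=41 S2=40 S3=29 blocked=[]
Op 5: conn=2 S1=41 S2=40 S3=21 blocked=[]
Op 6: conn=-18 S1=41 S2=20 S3=21 blocked=[1, 2, 3]
Op 7: conn=-26 S1=41 S2=20 S3=13 blocked=[1, 2, 3]
Op 8: conn=-26 S1=54 S2=20 S3=13 blocked=[1, 2, 3]
Op 9: conn=-40 S1=40 S2=20 S3=13 blocked=[1, 2, 3]
Op 10: conn=-54 S1=40 S2=6 S3=13 blocked=[1, 2, 3]
Op 11: conn=-71 S1=40 S2=-11 S3=13 blocked=[1, 2, 3]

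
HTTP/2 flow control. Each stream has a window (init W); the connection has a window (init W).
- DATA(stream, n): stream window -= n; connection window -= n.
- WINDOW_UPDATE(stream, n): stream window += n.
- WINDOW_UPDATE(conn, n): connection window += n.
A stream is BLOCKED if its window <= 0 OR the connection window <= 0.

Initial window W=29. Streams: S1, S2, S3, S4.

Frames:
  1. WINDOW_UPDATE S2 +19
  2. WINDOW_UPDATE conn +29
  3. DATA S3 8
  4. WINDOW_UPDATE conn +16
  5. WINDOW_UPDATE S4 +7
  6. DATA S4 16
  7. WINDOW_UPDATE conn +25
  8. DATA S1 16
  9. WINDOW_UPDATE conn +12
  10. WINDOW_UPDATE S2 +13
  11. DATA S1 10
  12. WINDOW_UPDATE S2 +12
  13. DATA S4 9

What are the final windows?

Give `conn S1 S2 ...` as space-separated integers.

Op 1: conn=29 S1=29 S2=48 S3=29 S4=29 blocked=[]
Op 2: conn=58 S1=29 S2=48 S3=29 S4=29 blocked=[]
Op 3: conn=50 S1=29 S2=48 S3=21 S4=29 blocked=[]
Op 4: conn=66 S1=29 S2=48 S3=21 S4=29 blocked=[]
Op 5: conn=66 S1=29 S2=48 S3=21 S4=36 blocked=[]
Op 6: conn=50 S1=29 S2=48 S3=21 S4=20 blocked=[]
Op 7: conn=75 S1=29 S2=48 S3=21 S4=20 blocked=[]
Op 8: conn=59 S1=13 S2=48 S3=21 S4=20 blocked=[]
Op 9: conn=71 S1=13 S2=48 S3=21 S4=20 blocked=[]
Op 10: conn=71 S1=13 S2=61 S3=21 S4=20 blocked=[]
Op 11: conn=61 S1=3 S2=61 S3=21 S4=20 blocked=[]
Op 12: conn=61 S1=3 S2=73 S3=21 S4=20 blocked=[]
Op 13: conn=52 S1=3 S2=73 S3=21 S4=11 blocked=[]

Answer: 52 3 73 21 11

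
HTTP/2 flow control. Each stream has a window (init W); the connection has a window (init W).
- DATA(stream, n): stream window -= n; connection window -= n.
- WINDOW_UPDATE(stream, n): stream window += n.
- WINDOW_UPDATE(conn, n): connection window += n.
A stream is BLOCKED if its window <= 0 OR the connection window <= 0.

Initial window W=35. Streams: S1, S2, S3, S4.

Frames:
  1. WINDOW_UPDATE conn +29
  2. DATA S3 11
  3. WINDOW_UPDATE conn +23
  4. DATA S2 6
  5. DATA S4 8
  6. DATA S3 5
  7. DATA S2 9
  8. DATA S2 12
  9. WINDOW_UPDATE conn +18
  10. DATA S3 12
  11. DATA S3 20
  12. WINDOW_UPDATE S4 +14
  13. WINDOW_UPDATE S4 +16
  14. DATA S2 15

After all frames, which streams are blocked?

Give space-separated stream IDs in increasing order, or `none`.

Answer: S2 S3

Derivation:
Op 1: conn=64 S1=35 S2=35 S3=35 S4=35 blocked=[]
Op 2: conn=53 S1=35 S2=35 S3=24 S4=35 blocked=[]
Op 3: conn=76 S1=35 S2=35 S3=24 S4=35 blocked=[]
Op 4: conn=70 S1=35 S2=29 S3=24 S4=35 blocked=[]
Op 5: conn=62 S1=35 S2=29 S3=24 S4=27 blocked=[]
Op 6: conn=57 S1=35 S2=29 S3=19 S4=27 blocked=[]
Op 7: conn=48 S1=35 S2=20 S3=19 S4=27 blocked=[]
Op 8: conn=36 S1=35 S2=8 S3=19 S4=27 blocked=[]
Op 9: conn=54 S1=35 S2=8 S3=19 S4=27 blocked=[]
Op 10: conn=42 S1=35 S2=8 S3=7 S4=27 blocked=[]
Op 11: conn=22 S1=35 S2=8 S3=-13 S4=27 blocked=[3]
Op 12: conn=22 S1=35 S2=8 S3=-13 S4=41 blocked=[3]
Op 13: conn=22 S1=35 S2=8 S3=-13 S4=57 blocked=[3]
Op 14: conn=7 S1=35 S2=-7 S3=-13 S4=57 blocked=[2, 3]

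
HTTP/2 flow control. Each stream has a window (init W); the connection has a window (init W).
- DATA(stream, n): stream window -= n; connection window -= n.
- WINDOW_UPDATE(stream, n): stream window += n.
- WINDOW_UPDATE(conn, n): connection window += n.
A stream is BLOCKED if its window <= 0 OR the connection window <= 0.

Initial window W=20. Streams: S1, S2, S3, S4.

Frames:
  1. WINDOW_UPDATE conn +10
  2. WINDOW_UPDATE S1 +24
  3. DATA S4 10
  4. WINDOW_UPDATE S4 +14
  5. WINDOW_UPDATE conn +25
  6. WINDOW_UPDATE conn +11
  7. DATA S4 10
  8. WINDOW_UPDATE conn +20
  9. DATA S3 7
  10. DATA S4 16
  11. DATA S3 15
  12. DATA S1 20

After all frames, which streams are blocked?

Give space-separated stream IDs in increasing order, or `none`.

Answer: S3 S4

Derivation:
Op 1: conn=30 S1=20 S2=20 S3=20 S4=20 blocked=[]
Op 2: conn=30 S1=44 S2=20 S3=20 S4=20 blocked=[]
Op 3: conn=20 S1=44 S2=20 S3=20 S4=10 blocked=[]
Op 4: conn=20 S1=44 S2=20 S3=20 S4=24 blocked=[]
Op 5: conn=45 S1=44 S2=20 S3=20 S4=24 blocked=[]
Op 6: conn=56 S1=44 S2=20 S3=20 S4=24 blocked=[]
Op 7: conn=46 S1=44 S2=20 S3=20 S4=14 blocked=[]
Op 8: conn=66 S1=44 S2=20 S3=20 S4=14 blocked=[]
Op 9: conn=59 S1=44 S2=20 S3=13 S4=14 blocked=[]
Op 10: conn=43 S1=44 S2=20 S3=13 S4=-2 blocked=[4]
Op 11: conn=28 S1=44 S2=20 S3=-2 S4=-2 blocked=[3, 4]
Op 12: conn=8 S1=24 S2=20 S3=-2 S4=-2 blocked=[3, 4]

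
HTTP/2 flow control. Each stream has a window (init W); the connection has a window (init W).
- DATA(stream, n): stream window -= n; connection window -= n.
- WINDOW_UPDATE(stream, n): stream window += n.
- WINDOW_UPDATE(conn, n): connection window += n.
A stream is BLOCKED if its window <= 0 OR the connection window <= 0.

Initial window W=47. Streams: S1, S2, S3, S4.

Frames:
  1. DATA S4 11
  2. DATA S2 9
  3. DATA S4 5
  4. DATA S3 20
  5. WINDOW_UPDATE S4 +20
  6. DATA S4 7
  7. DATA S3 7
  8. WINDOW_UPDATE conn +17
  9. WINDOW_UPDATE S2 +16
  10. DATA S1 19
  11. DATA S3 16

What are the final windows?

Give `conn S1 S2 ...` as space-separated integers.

Answer: -30 28 54 4 44

Derivation:
Op 1: conn=36 S1=47 S2=47 S3=47 S4=36 blocked=[]
Op 2: conn=27 S1=47 S2=38 S3=47 S4=36 blocked=[]
Op 3: conn=22 S1=47 S2=38 S3=47 S4=31 blocked=[]
Op 4: conn=2 S1=47 S2=38 S3=27 S4=31 blocked=[]
Op 5: conn=2 S1=47 S2=38 S3=27 S4=51 blocked=[]
Op 6: conn=-5 S1=47 S2=38 S3=27 S4=44 blocked=[1, 2, 3, 4]
Op 7: conn=-12 S1=47 S2=38 S3=20 S4=44 blocked=[1, 2, 3, 4]
Op 8: conn=5 S1=47 S2=38 S3=20 S4=44 blocked=[]
Op 9: conn=5 S1=47 S2=54 S3=20 S4=44 blocked=[]
Op 10: conn=-14 S1=28 S2=54 S3=20 S4=44 blocked=[1, 2, 3, 4]
Op 11: conn=-30 S1=28 S2=54 S3=4 S4=44 blocked=[1, 2, 3, 4]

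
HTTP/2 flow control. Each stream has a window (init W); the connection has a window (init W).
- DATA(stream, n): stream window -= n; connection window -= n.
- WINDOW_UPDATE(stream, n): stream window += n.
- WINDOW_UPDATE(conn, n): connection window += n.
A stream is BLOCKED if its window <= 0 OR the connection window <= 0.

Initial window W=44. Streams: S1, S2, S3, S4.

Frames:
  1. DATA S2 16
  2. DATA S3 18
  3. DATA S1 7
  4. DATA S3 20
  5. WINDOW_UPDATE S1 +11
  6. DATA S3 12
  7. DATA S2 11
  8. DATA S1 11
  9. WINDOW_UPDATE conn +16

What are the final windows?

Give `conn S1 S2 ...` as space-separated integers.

Op 1: conn=28 S1=44 S2=28 S3=44 S4=44 blocked=[]
Op 2: conn=10 S1=44 S2=28 S3=26 S4=44 blocked=[]
Op 3: conn=3 S1=37 S2=28 S3=26 S4=44 blocked=[]
Op 4: conn=-17 S1=37 S2=28 S3=6 S4=44 blocked=[1, 2, 3, 4]
Op 5: conn=-17 S1=48 S2=28 S3=6 S4=44 blocked=[1, 2, 3, 4]
Op 6: conn=-29 S1=48 S2=28 S3=-6 S4=44 blocked=[1, 2, 3, 4]
Op 7: conn=-40 S1=48 S2=17 S3=-6 S4=44 blocked=[1, 2, 3, 4]
Op 8: conn=-51 S1=37 S2=17 S3=-6 S4=44 blocked=[1, 2, 3, 4]
Op 9: conn=-35 S1=37 S2=17 S3=-6 S4=44 blocked=[1, 2, 3, 4]

Answer: -35 37 17 -6 44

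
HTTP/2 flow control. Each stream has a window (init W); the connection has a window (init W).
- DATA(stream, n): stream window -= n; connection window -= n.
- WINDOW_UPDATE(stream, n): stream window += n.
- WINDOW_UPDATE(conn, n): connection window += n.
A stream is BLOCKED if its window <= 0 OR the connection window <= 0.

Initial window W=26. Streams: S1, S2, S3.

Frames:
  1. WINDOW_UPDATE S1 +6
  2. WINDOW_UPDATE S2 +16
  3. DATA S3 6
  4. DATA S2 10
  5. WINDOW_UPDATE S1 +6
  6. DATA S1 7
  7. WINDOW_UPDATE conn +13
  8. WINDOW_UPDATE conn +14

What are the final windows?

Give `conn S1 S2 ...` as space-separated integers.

Answer: 30 31 32 20

Derivation:
Op 1: conn=26 S1=32 S2=26 S3=26 blocked=[]
Op 2: conn=26 S1=32 S2=42 S3=26 blocked=[]
Op 3: conn=20 S1=32 S2=42 S3=20 blocked=[]
Op 4: conn=10 S1=32 S2=32 S3=20 blocked=[]
Op 5: conn=10 S1=38 S2=32 S3=20 blocked=[]
Op 6: conn=3 S1=31 S2=32 S3=20 blocked=[]
Op 7: conn=16 S1=31 S2=32 S3=20 blocked=[]
Op 8: conn=30 S1=31 S2=32 S3=20 blocked=[]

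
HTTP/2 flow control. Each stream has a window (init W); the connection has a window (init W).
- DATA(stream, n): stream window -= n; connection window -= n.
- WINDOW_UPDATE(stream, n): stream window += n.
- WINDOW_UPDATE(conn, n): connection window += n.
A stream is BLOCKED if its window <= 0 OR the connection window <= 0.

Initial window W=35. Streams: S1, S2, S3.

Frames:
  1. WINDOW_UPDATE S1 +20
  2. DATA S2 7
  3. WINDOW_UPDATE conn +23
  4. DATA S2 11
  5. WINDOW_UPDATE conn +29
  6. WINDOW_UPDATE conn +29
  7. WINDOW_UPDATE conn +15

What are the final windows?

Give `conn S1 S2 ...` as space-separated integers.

Op 1: conn=35 S1=55 S2=35 S3=35 blocked=[]
Op 2: conn=28 S1=55 S2=28 S3=35 blocked=[]
Op 3: conn=51 S1=55 S2=28 S3=35 blocked=[]
Op 4: conn=40 S1=55 S2=17 S3=35 blocked=[]
Op 5: conn=69 S1=55 S2=17 S3=35 blocked=[]
Op 6: conn=98 S1=55 S2=17 S3=35 blocked=[]
Op 7: conn=113 S1=55 S2=17 S3=35 blocked=[]

Answer: 113 55 17 35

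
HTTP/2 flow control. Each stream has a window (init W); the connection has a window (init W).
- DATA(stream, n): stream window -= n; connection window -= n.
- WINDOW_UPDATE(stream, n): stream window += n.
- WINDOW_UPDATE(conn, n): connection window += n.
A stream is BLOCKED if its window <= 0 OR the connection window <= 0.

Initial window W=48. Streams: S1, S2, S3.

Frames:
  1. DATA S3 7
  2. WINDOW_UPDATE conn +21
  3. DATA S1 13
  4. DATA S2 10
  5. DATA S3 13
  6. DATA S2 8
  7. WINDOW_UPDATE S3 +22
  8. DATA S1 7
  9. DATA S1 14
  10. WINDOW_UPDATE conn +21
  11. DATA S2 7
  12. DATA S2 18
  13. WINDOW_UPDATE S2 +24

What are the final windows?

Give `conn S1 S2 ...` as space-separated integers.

Op 1: conn=41 S1=48 S2=48 S3=41 blocked=[]
Op 2: conn=62 S1=48 S2=48 S3=41 blocked=[]
Op 3: conn=49 S1=35 S2=48 S3=41 blocked=[]
Op 4: conn=39 S1=35 S2=38 S3=41 blocked=[]
Op 5: conn=26 S1=35 S2=38 S3=28 blocked=[]
Op 6: conn=18 S1=35 S2=30 S3=28 blocked=[]
Op 7: conn=18 S1=35 S2=30 S3=50 blocked=[]
Op 8: conn=11 S1=28 S2=30 S3=50 blocked=[]
Op 9: conn=-3 S1=14 S2=30 S3=50 blocked=[1, 2, 3]
Op 10: conn=18 S1=14 S2=30 S3=50 blocked=[]
Op 11: conn=11 S1=14 S2=23 S3=50 blocked=[]
Op 12: conn=-7 S1=14 S2=5 S3=50 blocked=[1, 2, 3]
Op 13: conn=-7 S1=14 S2=29 S3=50 blocked=[1, 2, 3]

Answer: -7 14 29 50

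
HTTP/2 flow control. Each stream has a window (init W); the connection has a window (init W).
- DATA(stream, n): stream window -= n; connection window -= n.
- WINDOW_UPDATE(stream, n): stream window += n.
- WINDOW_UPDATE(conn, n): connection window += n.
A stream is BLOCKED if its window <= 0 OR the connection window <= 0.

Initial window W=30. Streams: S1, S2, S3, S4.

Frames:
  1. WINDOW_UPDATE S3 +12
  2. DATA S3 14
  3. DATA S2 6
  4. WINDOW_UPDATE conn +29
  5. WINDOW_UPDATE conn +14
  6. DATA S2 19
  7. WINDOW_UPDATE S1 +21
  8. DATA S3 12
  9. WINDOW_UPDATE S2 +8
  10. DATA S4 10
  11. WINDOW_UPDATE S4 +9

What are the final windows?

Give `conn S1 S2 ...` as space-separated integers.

Op 1: conn=30 S1=30 S2=30 S3=42 S4=30 blocked=[]
Op 2: conn=16 S1=30 S2=30 S3=28 S4=30 blocked=[]
Op 3: conn=10 S1=30 S2=24 S3=28 S4=30 blocked=[]
Op 4: conn=39 S1=30 S2=24 S3=28 S4=30 blocked=[]
Op 5: conn=53 S1=30 S2=24 S3=28 S4=30 blocked=[]
Op 6: conn=34 S1=30 S2=5 S3=28 S4=30 blocked=[]
Op 7: conn=34 S1=51 S2=5 S3=28 S4=30 blocked=[]
Op 8: conn=22 S1=51 S2=5 S3=16 S4=30 blocked=[]
Op 9: conn=22 S1=51 S2=13 S3=16 S4=30 blocked=[]
Op 10: conn=12 S1=51 S2=13 S3=16 S4=20 blocked=[]
Op 11: conn=12 S1=51 S2=13 S3=16 S4=29 blocked=[]

Answer: 12 51 13 16 29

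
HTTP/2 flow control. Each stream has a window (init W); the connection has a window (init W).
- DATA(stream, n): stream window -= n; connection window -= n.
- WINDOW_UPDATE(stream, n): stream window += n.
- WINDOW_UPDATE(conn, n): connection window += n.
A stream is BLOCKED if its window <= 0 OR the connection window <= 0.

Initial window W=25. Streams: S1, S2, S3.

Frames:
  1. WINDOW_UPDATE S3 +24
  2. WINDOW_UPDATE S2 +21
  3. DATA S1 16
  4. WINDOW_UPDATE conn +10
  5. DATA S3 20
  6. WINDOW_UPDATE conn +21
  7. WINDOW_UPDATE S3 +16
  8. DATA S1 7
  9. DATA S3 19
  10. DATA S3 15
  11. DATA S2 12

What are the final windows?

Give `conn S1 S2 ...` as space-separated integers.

Op 1: conn=25 S1=25 S2=25 S3=49 blocked=[]
Op 2: conn=25 S1=25 S2=46 S3=49 blocked=[]
Op 3: conn=9 S1=9 S2=46 S3=49 blocked=[]
Op 4: conn=19 S1=9 S2=46 S3=49 blocked=[]
Op 5: conn=-1 S1=9 S2=46 S3=29 blocked=[1, 2, 3]
Op 6: conn=20 S1=9 S2=46 S3=29 blocked=[]
Op 7: conn=20 S1=9 S2=46 S3=45 blocked=[]
Op 8: conn=13 S1=2 S2=46 S3=45 blocked=[]
Op 9: conn=-6 S1=2 S2=46 S3=26 blocked=[1, 2, 3]
Op 10: conn=-21 S1=2 S2=46 S3=11 blocked=[1, 2, 3]
Op 11: conn=-33 S1=2 S2=34 S3=11 blocked=[1, 2, 3]

Answer: -33 2 34 11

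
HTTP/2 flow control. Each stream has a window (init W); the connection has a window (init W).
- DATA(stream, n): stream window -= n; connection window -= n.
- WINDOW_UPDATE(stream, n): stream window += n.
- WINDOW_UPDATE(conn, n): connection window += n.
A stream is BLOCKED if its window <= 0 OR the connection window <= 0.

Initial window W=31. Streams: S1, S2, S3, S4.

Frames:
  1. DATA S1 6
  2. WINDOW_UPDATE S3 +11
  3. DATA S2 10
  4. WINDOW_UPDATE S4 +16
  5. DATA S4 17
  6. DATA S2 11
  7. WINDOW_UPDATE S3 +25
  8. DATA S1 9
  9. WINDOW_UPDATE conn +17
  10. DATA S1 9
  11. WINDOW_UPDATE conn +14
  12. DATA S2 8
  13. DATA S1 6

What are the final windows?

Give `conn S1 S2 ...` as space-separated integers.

Answer: -14 1 2 67 30

Derivation:
Op 1: conn=25 S1=25 S2=31 S3=31 S4=31 blocked=[]
Op 2: conn=25 S1=25 S2=31 S3=42 S4=31 blocked=[]
Op 3: conn=15 S1=25 S2=21 S3=42 S4=31 blocked=[]
Op 4: conn=15 S1=25 S2=21 S3=42 S4=47 blocked=[]
Op 5: conn=-2 S1=25 S2=21 S3=42 S4=30 blocked=[1, 2, 3, 4]
Op 6: conn=-13 S1=25 S2=10 S3=42 S4=30 blocked=[1, 2, 3, 4]
Op 7: conn=-13 S1=25 S2=10 S3=67 S4=30 blocked=[1, 2, 3, 4]
Op 8: conn=-22 S1=16 S2=10 S3=67 S4=30 blocked=[1, 2, 3, 4]
Op 9: conn=-5 S1=16 S2=10 S3=67 S4=30 blocked=[1, 2, 3, 4]
Op 10: conn=-14 S1=7 S2=10 S3=67 S4=30 blocked=[1, 2, 3, 4]
Op 11: conn=0 S1=7 S2=10 S3=67 S4=30 blocked=[1, 2, 3, 4]
Op 12: conn=-8 S1=7 S2=2 S3=67 S4=30 blocked=[1, 2, 3, 4]
Op 13: conn=-14 S1=1 S2=2 S3=67 S4=30 blocked=[1, 2, 3, 4]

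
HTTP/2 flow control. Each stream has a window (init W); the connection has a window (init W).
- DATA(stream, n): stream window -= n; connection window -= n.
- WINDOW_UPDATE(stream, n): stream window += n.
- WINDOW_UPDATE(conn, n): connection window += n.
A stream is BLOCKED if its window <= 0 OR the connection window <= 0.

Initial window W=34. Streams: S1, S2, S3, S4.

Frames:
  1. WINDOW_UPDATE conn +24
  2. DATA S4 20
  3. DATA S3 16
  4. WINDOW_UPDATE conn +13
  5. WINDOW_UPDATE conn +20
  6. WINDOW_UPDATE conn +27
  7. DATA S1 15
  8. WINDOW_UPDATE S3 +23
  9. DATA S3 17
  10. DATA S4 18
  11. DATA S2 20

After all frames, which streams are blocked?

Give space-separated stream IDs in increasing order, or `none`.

Op 1: conn=58 S1=34 S2=34 S3=34 S4=34 blocked=[]
Op 2: conn=38 S1=34 S2=34 S3=34 S4=14 blocked=[]
Op 3: conn=22 S1=34 S2=34 S3=18 S4=14 blocked=[]
Op 4: conn=35 S1=34 S2=34 S3=18 S4=14 blocked=[]
Op 5: conn=55 S1=34 S2=34 S3=18 S4=14 blocked=[]
Op 6: conn=82 S1=34 S2=34 S3=18 S4=14 blocked=[]
Op 7: conn=67 S1=19 S2=34 S3=18 S4=14 blocked=[]
Op 8: conn=67 S1=19 S2=34 S3=41 S4=14 blocked=[]
Op 9: conn=50 S1=19 S2=34 S3=24 S4=14 blocked=[]
Op 10: conn=32 S1=19 S2=34 S3=24 S4=-4 blocked=[4]
Op 11: conn=12 S1=19 S2=14 S3=24 S4=-4 blocked=[4]

Answer: S4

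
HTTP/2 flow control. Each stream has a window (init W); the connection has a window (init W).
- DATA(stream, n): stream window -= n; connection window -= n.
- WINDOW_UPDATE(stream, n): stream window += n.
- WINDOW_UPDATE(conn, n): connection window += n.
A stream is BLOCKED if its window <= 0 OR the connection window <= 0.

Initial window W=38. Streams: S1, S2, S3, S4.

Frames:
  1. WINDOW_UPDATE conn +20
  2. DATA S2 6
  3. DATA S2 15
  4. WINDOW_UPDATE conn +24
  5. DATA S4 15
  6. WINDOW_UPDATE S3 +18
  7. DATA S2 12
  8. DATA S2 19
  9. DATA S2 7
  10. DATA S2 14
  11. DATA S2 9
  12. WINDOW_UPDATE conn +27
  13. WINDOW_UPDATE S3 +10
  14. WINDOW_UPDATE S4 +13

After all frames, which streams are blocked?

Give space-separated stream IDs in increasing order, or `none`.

Op 1: conn=58 S1=38 S2=38 S3=38 S4=38 blocked=[]
Op 2: conn=52 S1=38 S2=32 S3=38 S4=38 blocked=[]
Op 3: conn=37 S1=38 S2=17 S3=38 S4=38 blocked=[]
Op 4: conn=61 S1=38 S2=17 S3=38 S4=38 blocked=[]
Op 5: conn=46 S1=38 S2=17 S3=38 S4=23 blocked=[]
Op 6: conn=46 S1=38 S2=17 S3=56 S4=23 blocked=[]
Op 7: conn=34 S1=38 S2=5 S3=56 S4=23 blocked=[]
Op 8: conn=15 S1=38 S2=-14 S3=56 S4=23 blocked=[2]
Op 9: conn=8 S1=38 S2=-21 S3=56 S4=23 blocked=[2]
Op 10: conn=-6 S1=38 S2=-35 S3=56 S4=23 blocked=[1, 2, 3, 4]
Op 11: conn=-15 S1=38 S2=-44 S3=56 S4=23 blocked=[1, 2, 3, 4]
Op 12: conn=12 S1=38 S2=-44 S3=56 S4=23 blocked=[2]
Op 13: conn=12 S1=38 S2=-44 S3=66 S4=23 blocked=[2]
Op 14: conn=12 S1=38 S2=-44 S3=66 S4=36 blocked=[2]

Answer: S2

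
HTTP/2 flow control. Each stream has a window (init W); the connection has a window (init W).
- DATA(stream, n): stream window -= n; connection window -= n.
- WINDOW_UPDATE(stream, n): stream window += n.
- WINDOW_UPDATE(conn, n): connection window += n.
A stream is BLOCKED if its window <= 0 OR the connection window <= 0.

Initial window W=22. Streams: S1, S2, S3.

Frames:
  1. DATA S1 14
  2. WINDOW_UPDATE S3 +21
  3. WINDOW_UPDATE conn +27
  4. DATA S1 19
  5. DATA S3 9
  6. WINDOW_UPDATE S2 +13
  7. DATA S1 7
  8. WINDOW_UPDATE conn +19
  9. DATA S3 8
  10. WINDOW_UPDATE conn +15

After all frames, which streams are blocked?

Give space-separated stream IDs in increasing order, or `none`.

Op 1: conn=8 S1=8 S2=22 S3=22 blocked=[]
Op 2: conn=8 S1=8 S2=22 S3=43 blocked=[]
Op 3: conn=35 S1=8 S2=22 S3=43 blocked=[]
Op 4: conn=16 S1=-11 S2=22 S3=43 blocked=[1]
Op 5: conn=7 S1=-11 S2=22 S3=34 blocked=[1]
Op 6: conn=7 S1=-11 S2=35 S3=34 blocked=[1]
Op 7: conn=0 S1=-18 S2=35 S3=34 blocked=[1, 2, 3]
Op 8: conn=19 S1=-18 S2=35 S3=34 blocked=[1]
Op 9: conn=11 S1=-18 S2=35 S3=26 blocked=[1]
Op 10: conn=26 S1=-18 S2=35 S3=26 blocked=[1]

Answer: S1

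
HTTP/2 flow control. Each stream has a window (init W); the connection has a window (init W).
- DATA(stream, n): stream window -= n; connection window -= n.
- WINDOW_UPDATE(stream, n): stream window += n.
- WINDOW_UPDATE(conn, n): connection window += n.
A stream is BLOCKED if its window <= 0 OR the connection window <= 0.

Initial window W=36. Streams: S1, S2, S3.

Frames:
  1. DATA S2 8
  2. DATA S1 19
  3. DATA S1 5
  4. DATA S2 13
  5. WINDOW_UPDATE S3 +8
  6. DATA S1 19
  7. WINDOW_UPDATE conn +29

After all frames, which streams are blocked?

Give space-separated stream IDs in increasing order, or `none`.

Op 1: conn=28 S1=36 S2=28 S3=36 blocked=[]
Op 2: conn=9 S1=17 S2=28 S3=36 blocked=[]
Op 3: conn=4 S1=12 S2=28 S3=36 blocked=[]
Op 4: conn=-9 S1=12 S2=15 S3=36 blocked=[1, 2, 3]
Op 5: conn=-9 S1=12 S2=15 S3=44 blocked=[1, 2, 3]
Op 6: conn=-28 S1=-7 S2=15 S3=44 blocked=[1, 2, 3]
Op 7: conn=1 S1=-7 S2=15 S3=44 blocked=[1]

Answer: S1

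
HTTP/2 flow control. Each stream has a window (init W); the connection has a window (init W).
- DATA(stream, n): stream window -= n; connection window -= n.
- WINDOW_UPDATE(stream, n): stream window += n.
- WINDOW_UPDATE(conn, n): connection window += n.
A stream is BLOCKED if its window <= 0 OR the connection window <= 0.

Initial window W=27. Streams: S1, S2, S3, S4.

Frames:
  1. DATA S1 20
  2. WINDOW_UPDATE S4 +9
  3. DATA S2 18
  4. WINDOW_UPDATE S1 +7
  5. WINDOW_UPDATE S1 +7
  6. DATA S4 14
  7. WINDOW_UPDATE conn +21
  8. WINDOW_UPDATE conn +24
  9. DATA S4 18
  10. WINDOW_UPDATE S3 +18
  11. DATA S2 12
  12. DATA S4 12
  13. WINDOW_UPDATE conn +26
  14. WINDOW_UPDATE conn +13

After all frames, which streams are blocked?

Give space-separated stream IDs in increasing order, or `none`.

Op 1: conn=7 S1=7 S2=27 S3=27 S4=27 blocked=[]
Op 2: conn=7 S1=7 S2=27 S3=27 S4=36 blocked=[]
Op 3: conn=-11 S1=7 S2=9 S3=27 S4=36 blocked=[1, 2, 3, 4]
Op 4: conn=-11 S1=14 S2=9 S3=27 S4=36 blocked=[1, 2, 3, 4]
Op 5: conn=-11 S1=21 S2=9 S3=27 S4=36 blocked=[1, 2, 3, 4]
Op 6: conn=-25 S1=21 S2=9 S3=27 S4=22 blocked=[1, 2, 3, 4]
Op 7: conn=-4 S1=21 S2=9 S3=27 S4=22 blocked=[1, 2, 3, 4]
Op 8: conn=20 S1=21 S2=9 S3=27 S4=22 blocked=[]
Op 9: conn=2 S1=21 S2=9 S3=27 S4=4 blocked=[]
Op 10: conn=2 S1=21 S2=9 S3=45 S4=4 blocked=[]
Op 11: conn=-10 S1=21 S2=-3 S3=45 S4=4 blocked=[1, 2, 3, 4]
Op 12: conn=-22 S1=21 S2=-3 S3=45 S4=-8 blocked=[1, 2, 3, 4]
Op 13: conn=4 S1=21 S2=-3 S3=45 S4=-8 blocked=[2, 4]
Op 14: conn=17 S1=21 S2=-3 S3=45 S4=-8 blocked=[2, 4]

Answer: S2 S4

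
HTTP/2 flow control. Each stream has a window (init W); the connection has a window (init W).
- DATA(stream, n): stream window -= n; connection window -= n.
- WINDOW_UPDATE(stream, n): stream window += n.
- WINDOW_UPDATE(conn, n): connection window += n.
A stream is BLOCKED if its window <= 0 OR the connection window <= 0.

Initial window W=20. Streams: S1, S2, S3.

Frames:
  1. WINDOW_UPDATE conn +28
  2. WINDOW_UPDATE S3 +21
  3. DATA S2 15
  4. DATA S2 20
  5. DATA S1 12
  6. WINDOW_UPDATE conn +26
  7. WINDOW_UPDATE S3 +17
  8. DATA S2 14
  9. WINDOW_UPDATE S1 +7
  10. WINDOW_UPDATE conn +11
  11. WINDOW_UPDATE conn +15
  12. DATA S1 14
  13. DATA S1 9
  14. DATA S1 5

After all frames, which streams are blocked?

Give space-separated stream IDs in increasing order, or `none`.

Answer: S1 S2

Derivation:
Op 1: conn=48 S1=20 S2=20 S3=20 blocked=[]
Op 2: conn=48 S1=20 S2=20 S3=41 blocked=[]
Op 3: conn=33 S1=20 S2=5 S3=41 blocked=[]
Op 4: conn=13 S1=20 S2=-15 S3=41 blocked=[2]
Op 5: conn=1 S1=8 S2=-15 S3=41 blocked=[2]
Op 6: conn=27 S1=8 S2=-15 S3=41 blocked=[2]
Op 7: conn=27 S1=8 S2=-15 S3=58 blocked=[2]
Op 8: conn=13 S1=8 S2=-29 S3=58 blocked=[2]
Op 9: conn=13 S1=15 S2=-29 S3=58 blocked=[2]
Op 10: conn=24 S1=15 S2=-29 S3=58 blocked=[2]
Op 11: conn=39 S1=15 S2=-29 S3=58 blocked=[2]
Op 12: conn=25 S1=1 S2=-29 S3=58 blocked=[2]
Op 13: conn=16 S1=-8 S2=-29 S3=58 blocked=[1, 2]
Op 14: conn=11 S1=-13 S2=-29 S3=58 blocked=[1, 2]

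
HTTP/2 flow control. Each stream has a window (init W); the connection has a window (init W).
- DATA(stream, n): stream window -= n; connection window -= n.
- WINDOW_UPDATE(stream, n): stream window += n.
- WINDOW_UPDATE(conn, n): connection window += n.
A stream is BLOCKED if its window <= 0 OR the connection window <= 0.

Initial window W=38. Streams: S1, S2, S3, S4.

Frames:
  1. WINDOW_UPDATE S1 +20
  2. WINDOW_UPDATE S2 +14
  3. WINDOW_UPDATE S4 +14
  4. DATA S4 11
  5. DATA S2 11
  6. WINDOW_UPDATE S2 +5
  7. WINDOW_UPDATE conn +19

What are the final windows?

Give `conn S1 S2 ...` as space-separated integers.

Op 1: conn=38 S1=58 S2=38 S3=38 S4=38 blocked=[]
Op 2: conn=38 S1=58 S2=52 S3=38 S4=38 blocked=[]
Op 3: conn=38 S1=58 S2=52 S3=38 S4=52 blocked=[]
Op 4: conn=27 S1=58 S2=52 S3=38 S4=41 blocked=[]
Op 5: conn=16 S1=58 S2=41 S3=38 S4=41 blocked=[]
Op 6: conn=16 S1=58 S2=46 S3=38 S4=41 blocked=[]
Op 7: conn=35 S1=58 S2=46 S3=38 S4=41 blocked=[]

Answer: 35 58 46 38 41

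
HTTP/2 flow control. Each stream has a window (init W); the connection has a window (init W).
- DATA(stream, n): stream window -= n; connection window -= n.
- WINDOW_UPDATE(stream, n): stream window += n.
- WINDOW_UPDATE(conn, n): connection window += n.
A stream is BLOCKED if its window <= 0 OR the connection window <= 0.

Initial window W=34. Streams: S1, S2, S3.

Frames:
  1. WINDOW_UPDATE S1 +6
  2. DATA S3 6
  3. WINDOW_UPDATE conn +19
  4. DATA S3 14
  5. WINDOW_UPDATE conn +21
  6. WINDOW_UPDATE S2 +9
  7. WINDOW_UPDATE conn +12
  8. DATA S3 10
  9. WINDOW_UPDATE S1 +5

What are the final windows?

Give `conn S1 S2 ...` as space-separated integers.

Answer: 56 45 43 4

Derivation:
Op 1: conn=34 S1=40 S2=34 S3=34 blocked=[]
Op 2: conn=28 S1=40 S2=34 S3=28 blocked=[]
Op 3: conn=47 S1=40 S2=34 S3=28 blocked=[]
Op 4: conn=33 S1=40 S2=34 S3=14 blocked=[]
Op 5: conn=54 S1=40 S2=34 S3=14 blocked=[]
Op 6: conn=54 S1=40 S2=43 S3=14 blocked=[]
Op 7: conn=66 S1=40 S2=43 S3=14 blocked=[]
Op 8: conn=56 S1=40 S2=43 S3=4 blocked=[]
Op 9: conn=56 S1=45 S2=43 S3=4 blocked=[]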